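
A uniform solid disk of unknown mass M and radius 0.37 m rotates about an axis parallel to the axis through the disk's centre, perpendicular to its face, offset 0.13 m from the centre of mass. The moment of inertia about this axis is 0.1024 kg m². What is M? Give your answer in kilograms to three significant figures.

I = I_cm + Md² = (1/2)MR² + Md² = M·[0.5·(0.37)² + (0.13)²] = M·0.08535.
So M = 0.1024 / 0.08535 = 1.1998 kg.

1.20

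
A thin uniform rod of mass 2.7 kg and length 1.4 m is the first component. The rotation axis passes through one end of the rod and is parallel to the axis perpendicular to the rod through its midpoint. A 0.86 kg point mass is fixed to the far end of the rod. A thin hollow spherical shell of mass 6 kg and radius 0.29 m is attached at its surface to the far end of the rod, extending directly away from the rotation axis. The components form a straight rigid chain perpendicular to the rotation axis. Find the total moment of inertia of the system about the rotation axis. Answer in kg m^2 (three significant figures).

Thin rod: I_cm = (1/12)ML² = (1/12)(2.7)(1.4)² = 0.441 kg m^2; centre at d = 0.7 m, so I = I_cm + Md² gives I = 0.441 + (2.7)(0.7)² = 1.764 kg m^2.
Point mass: I_cm = 0; centre at d = 0.7 + 0.7 = 1.4 m, so I = I_cm + Md² gives I = 0 + (0.86)(1.4)² = 1.6856 kg m^2.
Spherical shell: I_cm = (2/3)MR² = (2/3)(6)(0.29)² = 0.3364 kg m^2; centre at d = 0.7 + 0.7 + 0.29 = 1.69 m, so I = I_cm + Md² gives I = 0.3364 + (6)(1.69)² = 17.473 kg m^2.
Total I = 1.764 + 1.6856 + 17.473 = 20.923 kg m^2.

20.9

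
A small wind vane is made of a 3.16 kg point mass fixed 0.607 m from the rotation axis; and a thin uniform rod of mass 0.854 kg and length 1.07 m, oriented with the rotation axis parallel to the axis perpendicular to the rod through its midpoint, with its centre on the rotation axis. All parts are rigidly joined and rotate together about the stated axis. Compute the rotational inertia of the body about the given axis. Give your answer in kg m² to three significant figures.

Point mass: I_cm = 0; centre at d = 0.607 m, so I = I_cm + Md² gives I = 0 + (3.16)(0.607)² = 1.1643 kg m².
Thin rod: I_cm = (1/12)ML² = (1/12)(0.854)(1.07)² = 0.081479 kg m²; axis through the centre, so I = 0.081479 kg m².
Total I = 1.1643 + 0.081479 = 1.2458 kg m².

1.25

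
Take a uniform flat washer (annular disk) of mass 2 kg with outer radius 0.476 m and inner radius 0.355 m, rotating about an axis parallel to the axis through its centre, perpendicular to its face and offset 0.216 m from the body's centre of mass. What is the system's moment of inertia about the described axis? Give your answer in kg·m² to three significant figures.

0.446

I_cm = (1/2)M(R²+r²) = (1/2)(2)[(0.476)² + (0.355)²] = 0.3526 kg·m²; centre at d = 0.216 m, so the parallel axis theorem gives I = 0.3526 + (2)(0.216)² = 0.44591 kg·m².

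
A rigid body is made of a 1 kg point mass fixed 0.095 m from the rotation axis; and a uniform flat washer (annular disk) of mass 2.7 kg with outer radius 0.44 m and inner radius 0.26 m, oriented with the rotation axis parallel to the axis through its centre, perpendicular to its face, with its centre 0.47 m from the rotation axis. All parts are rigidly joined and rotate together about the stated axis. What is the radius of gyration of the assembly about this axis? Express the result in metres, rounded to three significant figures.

Point mass: I_cm = 0; centre at d = 0.095 m, so the parallel axis theorem gives I = 0 + (1)(0.095)² = 0.009025 kg m².
Annular disk: I_cm = (1/2)M(R²+r²) = (1/2)(2.7)[(0.44)² + (0.26)²] = 0.35262 kg m²; centre at d = 0.47 m, so the parallel axis theorem gives I = 0.35262 + (2.7)(0.47)² = 0.94905 kg m².
Total I = 0.95807 kg m²; total mass M = 3.7 kg.
k = √(I/M) = √(0.95807/3.7) = 0.50886 m.

0.509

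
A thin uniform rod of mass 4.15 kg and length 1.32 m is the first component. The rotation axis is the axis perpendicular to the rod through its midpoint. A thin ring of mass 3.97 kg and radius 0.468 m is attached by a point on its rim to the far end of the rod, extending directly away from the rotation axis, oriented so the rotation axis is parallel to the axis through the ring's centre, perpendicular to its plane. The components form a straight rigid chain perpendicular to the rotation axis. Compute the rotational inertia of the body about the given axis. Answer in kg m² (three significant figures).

Thin rod: I_cm = (1/12)ML² = (1/12)(4.15)(1.32)² = 0.60258 kg m²; axis through the centre, so I = 0.60258 kg m².
Thin ring: I_cm = MR² = (3.97)(0.468)² = 0.86953 kg m²; centre at d = 0.66 + 0.468 = 1.128 m, so the parallel axis theorem gives I = 0.86953 + (3.97)(1.128)² = 5.9209 kg m².
Total I = 0.60258 + 5.9209 = 6.5235 kg m².

6.52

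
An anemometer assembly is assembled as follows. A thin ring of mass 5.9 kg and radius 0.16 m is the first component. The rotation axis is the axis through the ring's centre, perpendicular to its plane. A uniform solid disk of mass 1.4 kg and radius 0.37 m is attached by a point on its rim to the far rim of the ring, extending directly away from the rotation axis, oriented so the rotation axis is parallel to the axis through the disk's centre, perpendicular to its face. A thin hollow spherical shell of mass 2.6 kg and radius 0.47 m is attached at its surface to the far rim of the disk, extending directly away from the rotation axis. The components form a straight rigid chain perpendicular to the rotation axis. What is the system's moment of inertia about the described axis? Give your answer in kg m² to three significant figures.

5.90

Thin ring: I_cm = MR² = (5.9)(0.16)² = 0.15104 kg m²; axis through the centre, so I = 0.15104 kg m².
Solid disk: I_cm = (1/2)MR² = (1/2)(1.4)(0.37)² = 0.09583 kg m²; centre at d = 0.16 + 0.37 = 0.53 m, so I = I_cm + Md² gives I = 0.09583 + (1.4)(0.53)² = 0.48909 kg m².
Spherical shell: I_cm = (2/3)MR² = (2/3)(2.6)(0.47)² = 0.38289 kg m²; centre at d = 0.16 + 0.37 + 0.37 + 0.47 = 1.37 m, so I = I_cm + Md² gives I = 0.38289 + (2.6)(1.37)² = 5.2628 kg m².
Total I = 0.15104 + 0.48909 + 5.2628 = 5.903 kg m².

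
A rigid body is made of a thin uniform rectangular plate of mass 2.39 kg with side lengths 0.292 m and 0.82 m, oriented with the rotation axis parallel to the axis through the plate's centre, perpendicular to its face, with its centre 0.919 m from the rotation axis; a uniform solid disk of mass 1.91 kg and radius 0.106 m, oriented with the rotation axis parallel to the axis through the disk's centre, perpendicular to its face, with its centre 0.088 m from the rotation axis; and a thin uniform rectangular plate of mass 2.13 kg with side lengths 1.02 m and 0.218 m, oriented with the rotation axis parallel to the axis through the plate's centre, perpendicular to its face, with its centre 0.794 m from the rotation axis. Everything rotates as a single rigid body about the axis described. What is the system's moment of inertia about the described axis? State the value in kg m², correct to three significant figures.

Rectangular plate: I_cm = (1/12)M(a²+b²) = (1/12)(2.39)[(0.292)² + (0.82)²] = 0.1509 kg m²; centre at d = 0.919 m, so I = I_cm + Md² gives I = 0.1509 + (2.39)(0.919)² = 2.1694 kg m².
Solid disk: I_cm = (1/2)MR² = (1/2)(1.91)(0.106)² = 0.01073 kg m²; centre at d = 0.088 m, so I = I_cm + Md² gives I = 0.01073 + (1.91)(0.088)² = 0.025521 kg m².
Rectangular plate: I_cm = (1/12)M(a²+b²) = (1/12)(2.13)[(1.02)² + (0.218)²] = 0.19311 kg m²; centre at d = 0.794 m, so I = I_cm + Md² gives I = 0.19311 + (2.13)(0.794)² = 1.5359 kg m².
Total I = 2.1694 + 0.025521 + 1.5359 = 3.7309 kg m².

3.73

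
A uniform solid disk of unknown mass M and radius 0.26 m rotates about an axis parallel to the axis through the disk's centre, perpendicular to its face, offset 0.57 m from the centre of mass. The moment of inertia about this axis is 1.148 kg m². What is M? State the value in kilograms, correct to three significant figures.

3.20

I = I_cm + Md² = (1/2)MR² + Md² = M·[0.5·(0.26)² + (0.57)²] = M·0.3587.
So M = 1.148 / 0.3587 = 3.2004 kg.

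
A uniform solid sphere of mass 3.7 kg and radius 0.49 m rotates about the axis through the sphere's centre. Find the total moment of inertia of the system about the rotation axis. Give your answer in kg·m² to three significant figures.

0.355

I_cm = (2/5)MR² = (2/5)(3.7)(0.49)² = 0.35535 kg·m²; axis through the centre, so I = 0.35535 kg·m².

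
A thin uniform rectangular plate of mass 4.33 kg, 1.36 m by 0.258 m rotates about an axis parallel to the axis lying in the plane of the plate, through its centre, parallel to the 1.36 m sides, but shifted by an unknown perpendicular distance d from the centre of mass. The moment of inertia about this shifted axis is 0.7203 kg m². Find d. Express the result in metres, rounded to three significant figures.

About the centre-of-mass axis, I_cm = (1/12)Mb² = (1/12)(4.33)(0.258)² = 0.024019 kg m².
Parallel axis theorem: I = I_cm + Md², so Md² = 0.7203 − 0.024019 = 0.69628 kg m².
d = √(0.69628 / 4.33) = 0.401 m.

0.401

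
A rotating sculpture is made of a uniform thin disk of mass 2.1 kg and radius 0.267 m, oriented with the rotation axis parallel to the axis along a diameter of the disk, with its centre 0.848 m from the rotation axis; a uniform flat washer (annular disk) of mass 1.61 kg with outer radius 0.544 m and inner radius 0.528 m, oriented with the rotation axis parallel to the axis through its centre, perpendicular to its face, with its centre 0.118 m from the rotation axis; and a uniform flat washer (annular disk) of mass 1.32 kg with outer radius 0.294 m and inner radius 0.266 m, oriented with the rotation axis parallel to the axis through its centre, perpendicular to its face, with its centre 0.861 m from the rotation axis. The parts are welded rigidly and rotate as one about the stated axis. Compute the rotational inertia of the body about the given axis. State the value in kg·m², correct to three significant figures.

3.11

Thin disk: I_cm = (1/4)MR² = (1/4)(2.1)(0.267)² = 0.037427 kg·m²; centre at d = 0.848 m, so the parallel axis theorem gives I = 0.037427 + (2.1)(0.848)² = 1.5475 kg·m².
Annular disk: I_cm = (1/2)M(R²+r²) = (1/2)(1.61)[(0.544)² + (0.528)²] = 0.46265 kg·m²; centre at d = 0.118 m, so the parallel axis theorem gives I = 0.46265 + (1.61)(0.118)² = 0.48507 kg·m².
Annular disk: I_cm = (1/2)M(R²+r²) = (1/2)(1.32)[(0.294)² + (0.266)²] = 0.10375 kg·m²; centre at d = 0.861 m, so the parallel axis theorem gives I = 0.10375 + (1.32)(0.861)² = 1.0823 kg·m².
Total I = 1.5475 + 0.48507 + 1.0823 = 3.1149 kg·m².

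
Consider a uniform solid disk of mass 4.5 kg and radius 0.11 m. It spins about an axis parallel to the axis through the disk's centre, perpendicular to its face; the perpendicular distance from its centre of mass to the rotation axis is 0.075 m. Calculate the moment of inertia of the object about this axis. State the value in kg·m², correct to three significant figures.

I_cm = (1/2)MR² = (1/2)(4.5)(0.11)² = 0.027225 kg·m²; centre at d = 0.075 m, so I = I_cm + Md² gives I = 0.027225 + (4.5)(0.075)² = 0.052538 kg·m².

0.0525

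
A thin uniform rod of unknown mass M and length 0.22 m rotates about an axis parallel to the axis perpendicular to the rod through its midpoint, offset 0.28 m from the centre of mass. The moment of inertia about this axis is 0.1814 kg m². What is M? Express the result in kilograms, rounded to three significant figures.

I = I_cm + Md² = (1/12)ML² + Md² = M·[0.0833333·(0.22)² + (0.28)²] = M·0.082433.
So M = 0.1814 / 0.082433 = 2.2006 kg.

2.20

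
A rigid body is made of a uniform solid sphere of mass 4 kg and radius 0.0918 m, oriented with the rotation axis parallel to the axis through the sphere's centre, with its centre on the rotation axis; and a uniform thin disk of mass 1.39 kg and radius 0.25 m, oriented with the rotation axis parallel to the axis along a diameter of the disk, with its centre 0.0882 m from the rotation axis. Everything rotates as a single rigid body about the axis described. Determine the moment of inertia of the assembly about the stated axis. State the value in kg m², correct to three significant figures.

Solid sphere: I_cm = (2/5)MR² = (2/5)(4)(0.0918)² = 0.013484 kg m²; axis through the centre, so I = 0.013484 kg m².
Thin disk: I_cm = (1/4)MR² = (1/4)(1.39)(0.25)² = 0.021719 kg m²; centre at d = 0.0882 m, so the parallel axis theorem gives I = 0.021719 + (1.39)(0.0882)² = 0.032532 kg m².
Total I = 0.013484 + 0.032532 = 0.046015 kg m².

0.0460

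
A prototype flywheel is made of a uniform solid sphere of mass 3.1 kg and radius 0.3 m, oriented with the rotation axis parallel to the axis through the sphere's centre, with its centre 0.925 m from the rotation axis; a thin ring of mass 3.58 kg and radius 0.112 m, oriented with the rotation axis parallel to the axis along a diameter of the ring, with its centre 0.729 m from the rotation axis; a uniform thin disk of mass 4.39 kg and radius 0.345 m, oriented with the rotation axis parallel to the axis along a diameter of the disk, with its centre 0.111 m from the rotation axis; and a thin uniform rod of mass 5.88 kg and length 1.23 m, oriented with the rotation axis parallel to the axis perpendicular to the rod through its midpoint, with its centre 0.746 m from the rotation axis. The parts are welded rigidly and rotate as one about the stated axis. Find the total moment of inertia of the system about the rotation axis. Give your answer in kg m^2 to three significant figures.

Solid sphere: I_cm = (2/5)MR² = (2/5)(3.1)(0.3)² = 0.1116 kg m^2; centre at d = 0.925 m, so I = I_cm + Md² gives I = 0.1116 + (3.1)(0.925)² = 2.764 kg m^2.
Thin ring: I_cm = (1/2)MR² = (1/2)(3.58)(0.112)² = 0.022454 kg m^2; centre at d = 0.729 m, so I = I_cm + Md² gives I = 0.022454 + (3.58)(0.729)² = 1.925 kg m^2.
Thin disk: I_cm = (1/4)MR² = (1/4)(4.39)(0.345)² = 0.13063 kg m^2; centre at d = 0.111 m, so I = I_cm + Md² gives I = 0.13063 + (4.39)(0.111)² = 0.18472 kg m^2.
Thin rod: I_cm = (1/12)ML² = (1/12)(5.88)(1.23)² = 0.74132 kg m^2; centre at d = 0.746 m, so I = I_cm + Md² gives I = 0.74132 + (5.88)(0.746)² = 4.0136 kg m^2.
Total I = 2.764 + 1.925 + 0.18472 + 4.0136 = 8.8874 kg m^2.

8.89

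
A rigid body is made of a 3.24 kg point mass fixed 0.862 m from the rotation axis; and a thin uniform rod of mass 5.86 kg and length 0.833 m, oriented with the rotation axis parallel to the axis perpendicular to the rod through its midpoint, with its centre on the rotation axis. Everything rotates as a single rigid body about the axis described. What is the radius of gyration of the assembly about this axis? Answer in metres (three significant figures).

0.549

Point mass: I_cm = 0; centre at d = 0.862 m, so I = I_cm + Md² gives I = 0 + (3.24)(0.862)² = 2.4075 kg m².
Thin rod: I_cm = (1/12)ML² = (1/12)(5.86)(0.833)² = 0.33885 kg m²; axis through the centre, so I = 0.33885 kg m².
Total I = 2.7463 kg m²; total mass M = 9.1 kg.
k = √(I/M) = √(2.7463/9.1) = 0.54936 m.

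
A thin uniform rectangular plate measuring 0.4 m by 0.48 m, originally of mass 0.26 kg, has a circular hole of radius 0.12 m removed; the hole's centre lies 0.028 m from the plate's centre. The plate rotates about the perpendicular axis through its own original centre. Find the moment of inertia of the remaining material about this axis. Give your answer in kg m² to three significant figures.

Unpierced body about its centre: I₀ = (1/12)M(a²+b²) = (1/12)(0.26)[(0.4)² + (0.48)²] = 0.0084587 kg m².
The removed disk has mass m = M·πr²/(ab) = (0.26)·π(0.12)²/(0.4·0.48) = 0.061261 kg (same uniform areal density).
Its moment of inertia about the rotation axis (parallel-axis theorem): I_hole = (1/2)mr² + md² = (1/2)(0.061261)(0.12)² + (0.061261)(0.028)² = 0.00048911 kg m².
Treating the hole as negative mass, I = I₀ − I_hole = 0.0084587 − 0.00048911 = 0.0079696 kg m².

0.00797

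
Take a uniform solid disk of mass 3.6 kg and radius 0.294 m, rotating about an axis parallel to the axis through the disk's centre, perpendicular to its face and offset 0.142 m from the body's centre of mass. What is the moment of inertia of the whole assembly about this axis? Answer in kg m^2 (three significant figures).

0.228

I_cm = (1/2)MR² = (1/2)(3.6)(0.294)² = 0.15558 kg m^2; centre at d = 0.142 m, so I = I_cm + Md² gives I = 0.15558 + (3.6)(0.142)² = 0.22818 kg m^2.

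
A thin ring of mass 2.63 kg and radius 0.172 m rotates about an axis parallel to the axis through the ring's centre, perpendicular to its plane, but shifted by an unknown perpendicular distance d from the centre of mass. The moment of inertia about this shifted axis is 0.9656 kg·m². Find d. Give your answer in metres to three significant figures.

0.581

About the centre-of-mass axis, I_cm = MR² = (2.63)(0.172)² = 0.077806 kg·m².
Parallel axis theorem: I = I_cm + Md², so Md² = 0.9656 − 0.077806 = 0.88779 kg·m².
d = √(0.88779 / 2.63) = 0.581 m.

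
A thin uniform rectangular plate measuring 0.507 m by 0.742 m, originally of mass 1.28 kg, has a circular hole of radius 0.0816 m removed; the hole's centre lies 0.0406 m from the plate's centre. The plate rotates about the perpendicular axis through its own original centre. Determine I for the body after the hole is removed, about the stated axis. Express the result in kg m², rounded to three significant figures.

0.0858

Unpierced body about its centre: I₀ = (1/12)M(a²+b²) = (1/12)(1.28)[(0.507)² + (0.742)²] = 0.086145 kg m².
The removed disk has mass m = M·πr²/(ab) = (1.28)·π(0.0816)²/(0.507·0.742) = 0.071175 kg (same uniform areal density).
Its moment of inertia about the rotation axis (parallel-axis theorem): I_hole = (1/2)mr² + md² = (1/2)(0.071175)(0.0816)² + (0.071175)(0.0406)² = 0.00035428 kg m².
Treating the hole as negative mass, I = I₀ − I_hole = 0.086145 − 0.00035428 = 0.085791 kg m².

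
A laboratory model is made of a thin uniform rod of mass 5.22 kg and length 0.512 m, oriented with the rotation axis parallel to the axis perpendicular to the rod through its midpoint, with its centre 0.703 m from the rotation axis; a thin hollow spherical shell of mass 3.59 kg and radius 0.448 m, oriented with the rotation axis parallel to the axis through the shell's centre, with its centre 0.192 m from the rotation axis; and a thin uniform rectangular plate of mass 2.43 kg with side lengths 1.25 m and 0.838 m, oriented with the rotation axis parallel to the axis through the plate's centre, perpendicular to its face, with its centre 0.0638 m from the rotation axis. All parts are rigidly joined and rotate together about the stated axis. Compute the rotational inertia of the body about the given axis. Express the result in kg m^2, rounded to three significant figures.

Thin rod: I_cm = (1/12)ML² = (1/12)(5.22)(0.512)² = 0.11403 kg m^2; centre at d = 0.703 m, so the parallel axis theorem gives I = 0.11403 + (5.22)(0.703)² = 2.6938 kg m^2.
Spherical shell: I_cm = (2/3)MR² = (2/3)(3.59)(0.448)² = 0.48035 kg m^2; centre at d = 0.192 m, so the parallel axis theorem gives I = 0.48035 + (3.59)(0.192)² = 0.61269 kg m^2.
Rectangular plate: I_cm = (1/12)M(a²+b²) = (1/12)(2.43)[(1.25)² + (0.838)²] = 0.45861 kg m^2; centre at d = 0.0638 m, so the parallel axis theorem gives I = 0.45861 + (2.43)(0.0638)² = 0.4685 kg m^2.
Total I = 2.6938 + 0.61269 + 0.4685 = 3.775 kg m^2.

3.77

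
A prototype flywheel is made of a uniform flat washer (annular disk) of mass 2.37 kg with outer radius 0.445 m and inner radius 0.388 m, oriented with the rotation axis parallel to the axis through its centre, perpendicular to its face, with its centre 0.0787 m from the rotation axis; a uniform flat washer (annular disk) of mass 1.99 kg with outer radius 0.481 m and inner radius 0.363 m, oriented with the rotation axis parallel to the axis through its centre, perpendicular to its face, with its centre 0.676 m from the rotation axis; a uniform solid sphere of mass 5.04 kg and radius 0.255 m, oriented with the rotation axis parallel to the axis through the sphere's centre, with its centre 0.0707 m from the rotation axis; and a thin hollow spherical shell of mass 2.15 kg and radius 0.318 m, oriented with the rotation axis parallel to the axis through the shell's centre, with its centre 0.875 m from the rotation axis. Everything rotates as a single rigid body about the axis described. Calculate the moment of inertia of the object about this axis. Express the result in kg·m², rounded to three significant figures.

3.65

Annular disk: I_cm = (1/2)M(R²+r²) = (1/2)(2.37)[(0.445)² + (0.388)²] = 0.41305 kg·m²; centre at d = 0.0787 m, so I = I_cm + Md² gives I = 0.41305 + (2.37)(0.0787)² = 0.42773 kg·m².
Annular disk: I_cm = (1/2)M(R²+r²) = (1/2)(1.99)[(0.481)² + (0.363)²] = 0.36131 kg·m²; centre at d = 0.676 m, so I = I_cm + Md² gives I = 0.36131 + (1.99)(0.676)² = 1.2707 kg·m².
Solid sphere: I_cm = (2/5)MR² = (2/5)(5.04)(0.255)² = 0.13109 kg·m²; centre at d = 0.0707 m, so I = I_cm + Md² gives I = 0.13109 + (5.04)(0.0707)² = 0.15628 kg·m².
Spherical shell: I_cm = (2/3)MR² = (2/3)(2.15)(0.318)² = 0.14494 kg·m²; centre at d = 0.875 m, so I = I_cm + Md² gives I = 0.14494 + (2.15)(0.875)² = 1.791 kg·m².
Total I = 0.42773 + 1.2707 + 0.15628 + 1.791 = 3.6458 kg·m².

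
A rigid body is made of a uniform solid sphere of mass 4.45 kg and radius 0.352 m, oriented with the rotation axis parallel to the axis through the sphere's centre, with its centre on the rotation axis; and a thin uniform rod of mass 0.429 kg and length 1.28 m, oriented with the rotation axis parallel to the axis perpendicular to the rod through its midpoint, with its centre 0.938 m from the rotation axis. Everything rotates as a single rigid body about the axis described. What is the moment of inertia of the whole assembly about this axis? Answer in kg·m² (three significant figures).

Solid sphere: I_cm = (2/5)MR² = (2/5)(4.45)(0.352)² = 0.22055 kg·m²; axis through the centre, so I = 0.22055 kg·m².
Thin rod: I_cm = (1/12)ML² = (1/12)(0.429)(1.28)² = 0.058573 kg·m²; centre at d = 0.938 m, so the parallel axis theorem gives I = 0.058573 + (0.429)(0.938)² = 0.43603 kg·m².
Total I = 0.22055 + 0.43603 = 0.65657 kg·m².

0.657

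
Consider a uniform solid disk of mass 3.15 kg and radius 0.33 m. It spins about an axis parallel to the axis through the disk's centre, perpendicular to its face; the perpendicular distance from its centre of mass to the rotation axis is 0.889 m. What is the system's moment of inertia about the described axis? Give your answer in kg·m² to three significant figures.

2.66

I_cm = (1/2)MR² = (1/2)(3.15)(0.33)² = 0.17152 kg·m²; centre at d = 0.889 m, so I = I_cm + Md² gives I = 0.17152 + (3.15)(0.889)² = 2.661 kg·m².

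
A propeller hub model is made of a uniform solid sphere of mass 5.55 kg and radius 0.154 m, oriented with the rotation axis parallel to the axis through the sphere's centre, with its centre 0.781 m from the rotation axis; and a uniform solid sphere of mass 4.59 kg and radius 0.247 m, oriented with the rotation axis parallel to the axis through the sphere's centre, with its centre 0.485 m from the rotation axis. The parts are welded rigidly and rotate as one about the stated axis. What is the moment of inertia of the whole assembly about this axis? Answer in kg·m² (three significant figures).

4.63

Solid sphere: I_cm = (2/5)MR² = (2/5)(5.55)(0.154)² = 0.05265 kg·m²; centre at d = 0.781 m, so the parallel axis theorem gives I = 0.05265 + (5.55)(0.781)² = 3.4379 kg·m².
Solid sphere: I_cm = (2/5)MR² = (2/5)(4.59)(0.247)² = 0.11201 kg·m²; centre at d = 0.485 m, so the parallel axis theorem gives I = 0.11201 + (4.59)(0.485)² = 1.1917 kg·m².
Total I = 3.4379 + 1.1917 = 4.6296 kg·m².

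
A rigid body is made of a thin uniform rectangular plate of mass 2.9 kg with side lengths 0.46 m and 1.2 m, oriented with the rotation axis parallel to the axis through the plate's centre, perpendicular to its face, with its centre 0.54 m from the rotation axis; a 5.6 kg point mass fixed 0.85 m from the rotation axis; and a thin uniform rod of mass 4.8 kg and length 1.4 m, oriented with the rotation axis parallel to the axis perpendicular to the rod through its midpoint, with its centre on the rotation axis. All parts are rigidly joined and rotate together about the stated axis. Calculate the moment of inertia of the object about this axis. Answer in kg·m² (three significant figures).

Rectangular plate: I_cm = (1/12)M(a²+b²) = (1/12)(2.9)[(0.46)² + (1.2)²] = 0.39914 kg·m²; centre at d = 0.54 m, so the parallel axis theorem gives I = 0.39914 + (2.9)(0.54)² = 1.2448 kg·m².
Point mass: I_cm = 0; centre at d = 0.85 m, so the parallel axis theorem gives I = 0 + (5.6)(0.85)² = 4.046 kg·m².
Thin rod: I_cm = (1/12)ML² = (1/12)(4.8)(1.4)² = 0.784 kg·m²; axis through the centre, so I = 0.784 kg·m².
Total I = 1.2448 + 4.046 + 0.784 = 6.0748 kg·m².

6.07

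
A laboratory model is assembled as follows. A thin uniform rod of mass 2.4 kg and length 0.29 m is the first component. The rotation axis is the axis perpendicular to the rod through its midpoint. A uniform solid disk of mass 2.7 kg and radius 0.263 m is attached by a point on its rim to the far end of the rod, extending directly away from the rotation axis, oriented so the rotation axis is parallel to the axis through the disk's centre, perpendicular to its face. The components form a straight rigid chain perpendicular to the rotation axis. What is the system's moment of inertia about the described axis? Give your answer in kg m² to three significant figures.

Thin rod: I_cm = (1/12)ML² = (1/12)(2.4)(0.29)² = 0.01682 kg m²; axis through the centre, so I = 0.01682 kg m².
Solid disk: I_cm = (1/2)MR² = (1/2)(2.7)(0.263)² = 0.093378 kg m²; centre at d = 0.145 + 0.263 = 0.408 m, so the parallel axis theorem gives I = 0.093378 + (2.7)(0.408)² = 0.54283 kg m².
Total I = 0.01682 + 0.54283 = 0.55965 kg m².

0.560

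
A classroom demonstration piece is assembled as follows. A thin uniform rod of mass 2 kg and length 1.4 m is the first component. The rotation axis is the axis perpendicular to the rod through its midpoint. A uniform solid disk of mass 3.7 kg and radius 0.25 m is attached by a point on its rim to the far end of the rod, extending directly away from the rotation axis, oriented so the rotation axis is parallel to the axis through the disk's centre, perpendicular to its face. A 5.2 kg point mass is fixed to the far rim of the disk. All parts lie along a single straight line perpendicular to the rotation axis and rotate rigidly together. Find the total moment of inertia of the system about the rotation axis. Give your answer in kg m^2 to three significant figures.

11.3

Thin rod: I_cm = (1/12)ML² = (1/12)(2)(1.4)² = 0.32667 kg m^2; axis through the centre, so I = 0.32667 kg m^2.
Solid disk: I_cm = (1/2)MR² = (1/2)(3.7)(0.25)² = 0.11563 kg m^2; centre at d = 0.7 + 0.25 = 0.95 m, so the parallel axis theorem gives I = 0.11563 + (3.7)(0.95)² = 3.4549 kg m^2.
Point mass: I_cm = 0; centre at d = 0.7 + 0.25 + 0.25 = 1.2 m, so the parallel axis theorem gives I = 0 + (5.2)(1.2)² = 7.488 kg m^2.
Total I = 0.32667 + 3.4549 + 7.488 = 11.27 kg m^2.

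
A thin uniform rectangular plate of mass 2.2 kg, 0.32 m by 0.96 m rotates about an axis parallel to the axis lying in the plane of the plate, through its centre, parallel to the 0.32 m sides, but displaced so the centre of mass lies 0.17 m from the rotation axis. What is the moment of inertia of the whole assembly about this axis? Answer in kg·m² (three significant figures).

0.233

I_cm = (1/12)Mb² = (1/12)(2.2)(0.96)² = 0.16896 kg·m²; centre at d = 0.17 m, so the parallel axis theorem gives I = 0.16896 + (2.2)(0.17)² = 0.23254 kg·m².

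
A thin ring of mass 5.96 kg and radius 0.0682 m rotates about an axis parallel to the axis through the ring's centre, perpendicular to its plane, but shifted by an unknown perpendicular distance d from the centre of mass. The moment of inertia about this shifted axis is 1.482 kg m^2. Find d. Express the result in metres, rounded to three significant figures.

0.494

About the centre-of-mass axis, I_cm = MR² = (5.96)(0.0682)² = 0.027721 kg m^2.
Parallel axis theorem: I = I_cm + Md², so Md² = 1.482 − 0.027721 = 1.4543 kg m^2.
d = √(1.4543 / 5.96) = 0.49397 m.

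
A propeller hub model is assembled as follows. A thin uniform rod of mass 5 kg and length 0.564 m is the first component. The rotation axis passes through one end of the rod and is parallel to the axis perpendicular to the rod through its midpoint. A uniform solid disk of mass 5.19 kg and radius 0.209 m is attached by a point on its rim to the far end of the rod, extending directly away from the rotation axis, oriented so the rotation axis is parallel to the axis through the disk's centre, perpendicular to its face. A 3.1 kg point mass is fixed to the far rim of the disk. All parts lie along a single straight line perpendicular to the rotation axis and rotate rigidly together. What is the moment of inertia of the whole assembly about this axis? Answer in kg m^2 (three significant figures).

Thin rod: I_cm = (1/12)ML² = (1/12)(5)(0.564)² = 0.13254 kg m^2; centre at d = 0.282 m, so the parallel axis theorem gives I = 0.13254 + (5)(0.282)² = 0.53016 kg m^2.
Solid disk: I_cm = (1/2)MR² = (1/2)(5.19)(0.209)² = 0.11335 kg m^2; centre at d = 0.282 + 0.282 + 0.209 = 0.773 m, so the parallel axis theorem gives I = 0.11335 + (5.19)(0.773)² = 3.2145 kg m^2.
Point mass: I_cm = 0; centre at d = 0.282 + 0.282 + 0.209 + 0.209 = 0.982 m, so the parallel axis theorem gives I = 0 + (3.1)(0.982)² = 2.9894 kg m^2.
Total I = 0.53016 + 3.2145 + 2.9894 = 6.7341 kg m^2.

6.73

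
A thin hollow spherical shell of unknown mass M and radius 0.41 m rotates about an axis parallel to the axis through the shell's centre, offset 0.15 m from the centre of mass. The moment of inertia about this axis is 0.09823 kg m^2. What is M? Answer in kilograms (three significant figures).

I = I_cm + Md² = (2/3)MR² + Md² = M·[0.666667·(0.41)² + (0.15)²] = M·0.13457.
So M = 0.09823 / 0.13457 = 0.72997 kg.

0.730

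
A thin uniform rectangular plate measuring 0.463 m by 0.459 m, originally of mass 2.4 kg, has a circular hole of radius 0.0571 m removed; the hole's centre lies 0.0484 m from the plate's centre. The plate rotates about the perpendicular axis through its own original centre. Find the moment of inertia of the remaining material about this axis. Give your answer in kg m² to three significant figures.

0.0846

Unpierced body about its centre: I₀ = (1/12)M(a²+b²) = (1/12)(2.4)[(0.463)² + (0.459)²] = 0.08501 kg m².
The removed disk has mass m = M·πr²/(ab) = (2.4)·π(0.0571)²/(0.463·0.459) = 0.11568 kg (same uniform areal density).
Its moment of inertia about the rotation axis (parallel-axis theorem): I_hole = (1/2)mr² + md² = (1/2)(0.11568)(0.0571)² + (0.11568)(0.0484)² = 0.00045955 kg m².
Treating the hole as negative mass, I = I₀ − I_hole = 0.08501 − 0.00045955 = 0.08455 kg m².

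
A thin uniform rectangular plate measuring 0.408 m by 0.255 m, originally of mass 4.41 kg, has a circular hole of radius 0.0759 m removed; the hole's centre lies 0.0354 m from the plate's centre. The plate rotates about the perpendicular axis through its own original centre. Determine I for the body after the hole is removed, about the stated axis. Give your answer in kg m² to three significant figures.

Unpierced body about its centre: I₀ = (1/12)M(a²+b²) = (1/12)(4.41)[(0.408)² + (0.255)²] = 0.085072 kg m².
The removed disk has mass m = M·πr²/(ab) = (4.41)·π(0.0759)²/(0.408·0.255) = 0.76713 kg (same uniform areal density).
Its moment of inertia about the rotation axis (parallel-axis theorem): I_hole = (1/2)mr² + md² = (1/2)(0.76713)(0.0759)² + (0.76713)(0.0354)² = 0.003171 kg m².
Treating the hole as negative mass, I = I₀ − I_hole = 0.085072 − 0.003171 = 0.081901 kg m².

0.0819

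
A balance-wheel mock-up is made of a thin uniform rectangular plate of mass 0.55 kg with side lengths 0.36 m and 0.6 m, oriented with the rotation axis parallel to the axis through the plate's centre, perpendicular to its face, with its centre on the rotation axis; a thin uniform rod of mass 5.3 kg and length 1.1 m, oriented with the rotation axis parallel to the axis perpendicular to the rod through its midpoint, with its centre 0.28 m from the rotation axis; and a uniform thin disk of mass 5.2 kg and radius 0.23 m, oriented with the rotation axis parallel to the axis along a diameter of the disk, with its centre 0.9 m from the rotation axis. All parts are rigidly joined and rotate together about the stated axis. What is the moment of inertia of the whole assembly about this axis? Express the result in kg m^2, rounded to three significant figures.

5.25

Rectangular plate: I_cm = (1/12)M(a²+b²) = (1/12)(0.55)[(0.36)² + (0.6)²] = 0.02244 kg m^2; axis through the centre, so I = 0.02244 kg m^2.
Thin rod: I_cm = (1/12)ML² = (1/12)(5.3)(1.1)² = 0.53442 kg m^2; centre at d = 0.28 m, so I = I_cm + Md² gives I = 0.53442 + (5.3)(0.28)² = 0.94994 kg m^2.
Thin disk: I_cm = (1/4)MR² = (1/4)(5.2)(0.23)² = 0.06877 kg m^2; centre at d = 0.9 m, so I = I_cm + Md² gives I = 0.06877 + (5.2)(0.9)² = 4.2808 kg m^2.
Total I = 0.02244 + 0.94994 + 4.2808 = 5.2531 kg m^2.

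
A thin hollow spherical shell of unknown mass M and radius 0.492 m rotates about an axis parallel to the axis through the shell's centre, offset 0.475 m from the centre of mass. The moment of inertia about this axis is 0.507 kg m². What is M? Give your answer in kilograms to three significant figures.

I = I_cm + Md² = (2/3)MR² + Md² = M·[0.666667·(0.492)² + (0.475)²] = M·0.387.
So M = 0.507 / 0.387 = 1.3101 kg.

1.31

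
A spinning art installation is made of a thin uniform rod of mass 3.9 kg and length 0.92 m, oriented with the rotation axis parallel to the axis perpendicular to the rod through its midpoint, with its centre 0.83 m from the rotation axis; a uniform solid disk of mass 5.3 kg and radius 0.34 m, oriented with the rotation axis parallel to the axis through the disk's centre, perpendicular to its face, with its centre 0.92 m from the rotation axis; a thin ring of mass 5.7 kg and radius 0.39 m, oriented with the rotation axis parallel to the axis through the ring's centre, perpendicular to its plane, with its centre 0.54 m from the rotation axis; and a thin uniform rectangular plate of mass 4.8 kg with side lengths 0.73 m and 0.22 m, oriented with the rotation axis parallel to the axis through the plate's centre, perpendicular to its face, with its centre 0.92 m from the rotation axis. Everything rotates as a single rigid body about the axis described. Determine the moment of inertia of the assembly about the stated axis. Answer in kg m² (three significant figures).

14.6

Thin rod: I_cm = (1/12)ML² = (1/12)(3.9)(0.92)² = 0.27508 kg m²; centre at d = 0.83 m, so the parallel axis theorem gives I = 0.27508 + (3.9)(0.83)² = 2.9618 kg m².
Solid disk: I_cm = (1/2)MR² = (1/2)(5.3)(0.34)² = 0.30634 kg m²; centre at d = 0.92 m, so the parallel axis theorem gives I = 0.30634 + (5.3)(0.92)² = 4.7923 kg m².
Thin ring: I_cm = MR² = (5.7)(0.39)² = 0.86697 kg m²; centre at d = 0.54 m, so the parallel axis theorem gives I = 0.86697 + (5.7)(0.54)² = 2.5291 kg m².
Rectangular plate: I_cm = (1/12)M(a²+b²) = (1/12)(4.8)[(0.73)² + (0.22)²] = 0.23252 kg m²; centre at d = 0.92 m, so the parallel axis theorem gives I = 0.23252 + (4.8)(0.92)² = 4.2952 kg m².
Total I = 2.9618 + 4.7923 + 2.5291 + 4.2952 = 14.578 kg m².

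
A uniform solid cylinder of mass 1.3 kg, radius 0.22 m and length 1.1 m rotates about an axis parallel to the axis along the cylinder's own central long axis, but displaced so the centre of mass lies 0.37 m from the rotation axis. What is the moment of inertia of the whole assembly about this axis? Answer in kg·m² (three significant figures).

I_cm = (1/2)MR² = (1/2)(1.3)(0.22)² = 0.03146 kg·m²; centre at d = 0.37 m, so the parallel axis theorem gives I = 0.03146 + (1.3)(0.37)² = 0.20943 kg·m².

0.209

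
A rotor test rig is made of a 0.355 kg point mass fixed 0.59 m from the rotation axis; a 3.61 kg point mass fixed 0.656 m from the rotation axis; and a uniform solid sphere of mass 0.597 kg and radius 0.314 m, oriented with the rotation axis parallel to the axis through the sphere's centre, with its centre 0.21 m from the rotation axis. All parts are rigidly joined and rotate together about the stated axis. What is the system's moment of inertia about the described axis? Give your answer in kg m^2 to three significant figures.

Point mass: I_cm = 0; centre at d = 0.59 m, so the parallel axis theorem gives I = 0 + (0.355)(0.59)² = 0.12358 kg m^2.
Point mass: I_cm = 0; centre at d = 0.656 m, so the parallel axis theorem gives I = 0 + (3.61)(0.656)² = 1.5535 kg m^2.
Solid sphere: I_cm = (2/5)MR² = (2/5)(0.597)(0.314)² = 0.023545 kg m^2; centre at d = 0.21 m, so the parallel axis theorem gives I = 0.023545 + (0.597)(0.21)² = 0.049872 kg m^2.
Total I = 0.12358 + 1.5535 + 0.049872 = 1.727 kg m^2.

1.73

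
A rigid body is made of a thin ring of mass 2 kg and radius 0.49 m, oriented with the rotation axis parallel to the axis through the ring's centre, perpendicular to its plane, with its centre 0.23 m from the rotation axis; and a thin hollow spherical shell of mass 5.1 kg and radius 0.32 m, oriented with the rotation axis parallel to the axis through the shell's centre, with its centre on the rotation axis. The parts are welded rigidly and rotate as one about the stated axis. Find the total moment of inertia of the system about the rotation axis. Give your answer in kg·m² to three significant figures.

0.934

Thin ring: I_cm = MR² = (2)(0.49)² = 0.4802 kg·m²; centre at d = 0.23 m, so the parallel axis theorem gives I = 0.4802 + (2)(0.23)² = 0.586 kg·m².
Spherical shell: I_cm = (2/3)MR² = (2/3)(5.1)(0.32)² = 0.34816 kg·m²; axis through the centre, so I = 0.34816 kg·m².
Total I = 0.586 + 0.34816 = 0.93416 kg·m².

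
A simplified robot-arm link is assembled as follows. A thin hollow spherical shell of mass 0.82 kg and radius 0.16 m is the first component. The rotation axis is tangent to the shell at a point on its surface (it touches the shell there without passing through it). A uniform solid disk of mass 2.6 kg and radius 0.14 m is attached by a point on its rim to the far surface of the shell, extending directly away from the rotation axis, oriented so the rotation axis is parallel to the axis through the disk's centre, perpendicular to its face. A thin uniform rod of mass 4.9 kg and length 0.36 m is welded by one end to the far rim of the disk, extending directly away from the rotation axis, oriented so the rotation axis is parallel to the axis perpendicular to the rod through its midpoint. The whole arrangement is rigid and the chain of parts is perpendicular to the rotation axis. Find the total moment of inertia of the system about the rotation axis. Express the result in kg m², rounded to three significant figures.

3.64

Spherical shell: I_cm = (2/3)MR² = (2/3)(0.82)(0.16)² = 0.013995 kg m²; centre at d = 0.16 m, so the parallel axis theorem gives I = 0.013995 + (0.82)(0.16)² = 0.034987 kg m².
Solid disk: I_cm = (1/2)MR² = (1/2)(2.6)(0.14)² = 0.02548 kg m²; centre at d = 0.16 + 0.16 + 0.14 = 0.46 m, so the parallel axis theorem gives I = 0.02548 + (2.6)(0.46)² = 0.57564 kg m².
Thin rod: I_cm = (1/12)ML² = (1/12)(4.9)(0.36)² = 0.05292 kg m²; centre at d = 0.16 + 0.16 + 0.14 + 0.14 + 0.18 = 0.78 m, so the parallel axis theorem gives I = 0.05292 + (4.9)(0.78)² = 3.0341 kg m².
Total I = 0.034987 + 0.57564 + 3.0341 = 3.6447 kg m².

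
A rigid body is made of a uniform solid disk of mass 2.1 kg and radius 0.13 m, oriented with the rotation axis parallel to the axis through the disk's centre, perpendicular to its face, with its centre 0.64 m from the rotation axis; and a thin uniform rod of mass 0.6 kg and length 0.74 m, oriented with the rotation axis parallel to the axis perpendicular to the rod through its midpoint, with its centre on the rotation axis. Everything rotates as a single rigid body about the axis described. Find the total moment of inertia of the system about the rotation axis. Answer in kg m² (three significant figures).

Solid disk: I_cm = (1/2)MR² = (1/2)(2.1)(0.13)² = 0.017745 kg m²; centre at d = 0.64 m, so I = I_cm + Md² gives I = 0.017745 + (2.1)(0.64)² = 0.87791 kg m².
Thin rod: I_cm = (1/12)ML² = (1/12)(0.6)(0.74)² = 0.02738 kg m²; axis through the centre, so I = 0.02738 kg m².
Total I = 0.87791 + 0.02738 = 0.90529 kg m².

0.905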